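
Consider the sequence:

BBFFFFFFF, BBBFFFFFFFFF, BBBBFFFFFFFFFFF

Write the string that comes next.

Each string has the form B^{n-1} F^{2n+1}, where the shown terms are n = 3, 4, 5.
At n = 6 the blocks have lengths 5, 13.

BBBBBFFFFFFFFFFFFF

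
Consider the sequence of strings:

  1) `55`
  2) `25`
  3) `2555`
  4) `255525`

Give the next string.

Each term (from the third on) is the previous term followed by the one before it: term 3 = 25·55 = 2555.
Continuing: 255525 · 2555 gives term 5.

2555252555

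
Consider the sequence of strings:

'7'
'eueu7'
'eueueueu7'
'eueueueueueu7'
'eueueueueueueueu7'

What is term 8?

The strings grow by a fixed prefix eueu each time.
From eueueueueueueueu7, 3 further steps: eueueueueueueueu7 → eueueueueueueueueueu7 → eueueueueueueueueueueueu7 → (answer).

eueueueueueueueueueueueueueu7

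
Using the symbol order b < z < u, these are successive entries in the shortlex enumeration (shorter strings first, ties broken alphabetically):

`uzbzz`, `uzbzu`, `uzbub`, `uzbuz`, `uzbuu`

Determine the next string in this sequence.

uzzbb

Find the rightmost character of uzbuu below u, bump it to the next letter, and reset everything to its right to b.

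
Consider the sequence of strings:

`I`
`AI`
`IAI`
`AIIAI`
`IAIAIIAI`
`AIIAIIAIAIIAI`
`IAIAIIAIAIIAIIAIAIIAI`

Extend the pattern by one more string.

This is a Fibonacci-style word recurrence s(k) = s(k−2)·s(k−1): e.g. I·AI = IAI.
Continuing: AIIAIIAIAIIAI · IAIAIIAIAIIAIIAIAIIAI gives term 8.

AIIAIIAIAIIAIIAIAIIAIAIIAIIAIAIIAI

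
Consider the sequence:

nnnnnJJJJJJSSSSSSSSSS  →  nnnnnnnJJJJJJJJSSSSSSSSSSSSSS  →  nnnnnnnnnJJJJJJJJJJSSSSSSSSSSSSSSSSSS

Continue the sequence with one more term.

The n-th term is 2n+1 n's then 2n+2 J's then 4n+2 S's, where the shown terms are n = 2, 3, 4.
At n = 5 the blocks have lengths 11, 12, 22.

nnnnnnnnnnnJJJJJJJJJJJJSSSSSSSSSSSSSSSSSSSSSS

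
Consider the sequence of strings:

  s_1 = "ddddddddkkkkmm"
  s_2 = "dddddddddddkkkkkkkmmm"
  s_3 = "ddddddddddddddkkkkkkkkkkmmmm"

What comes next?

dddddddddddddddddkkkkkkkkkkkkkmmmmm

Term n consists of 3n+2 d's, followed by 3n-2 k's, followed by n m's, where the shown terms are n = 2, 3, 4.
Setting n = 5 gives 17, 13, 5 characters in each block.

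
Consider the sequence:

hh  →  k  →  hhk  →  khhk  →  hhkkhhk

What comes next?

This is a Fibonacci-style word recurrence s(k) = s(k−2)·s(k−1): e.g. hh·k = hhk.
The next term joins khhk and hhkkhhk.

khhkhhkkhhk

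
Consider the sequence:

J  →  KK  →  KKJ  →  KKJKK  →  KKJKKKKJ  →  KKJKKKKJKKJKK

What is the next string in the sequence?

From term 3 onward, concatenate the last term with the second-to-last: KK·J = KKJ, KKJ·KK = KKJKK, …
So term 7 is KKJKKKKJKKJKK·KKJKKKKJ.

KKJKKKKJKKJKKKKJKKKKJ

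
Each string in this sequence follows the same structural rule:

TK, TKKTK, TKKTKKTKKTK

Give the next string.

Every step duplicates the string with 'K' between the halves.
Doubling TKKTKKTKKTK with 'K' between the halves:

TKKTKKTKKTKKTKKTKKTKKTK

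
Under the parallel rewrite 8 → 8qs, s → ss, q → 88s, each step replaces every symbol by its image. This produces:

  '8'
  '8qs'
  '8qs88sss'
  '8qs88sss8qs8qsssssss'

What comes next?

φ(8qs88sss8qs8qsssssss) expands symbol-by-symbol to 8qs 88s ss 8qs 8qs ss ss ss 8qs 88s ss 8qs 88s ss ss ss ss ss ss ss; joining the 20 pieces gives the next term.

8qs88sss8qs8qsssssss8qs88sss8qs88sssssssssssssss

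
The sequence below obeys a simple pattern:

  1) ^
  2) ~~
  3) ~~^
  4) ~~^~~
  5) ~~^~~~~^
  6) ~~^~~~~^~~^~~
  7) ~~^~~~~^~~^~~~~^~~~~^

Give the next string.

From term 3 onward, concatenate the last term with the second-to-last: ~~·^ = ~~^, ~~^·~~ = ~~^~~, …
So term 8 is ~~^~~~~^~~^~~~~^~~~~^·~~^~~~~^~~^~~.

~~^~~~~^~~^~~~~^~~~~^~~^~~~~^~~^~~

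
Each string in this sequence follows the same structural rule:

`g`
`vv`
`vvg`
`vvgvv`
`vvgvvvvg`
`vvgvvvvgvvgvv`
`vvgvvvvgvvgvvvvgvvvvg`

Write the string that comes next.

vvgvvvvgvvgvvvvgvvvvgvvgvvvvgvvgvv

This is a Fibonacci-style word recurrence s(k) = s(k−1)·s(k−2): e.g. vv·g = vvg.
Continuing: vvgvvvvgvvgvvvvgvvvvg · vvgvvvvgvvgvv gives term 8.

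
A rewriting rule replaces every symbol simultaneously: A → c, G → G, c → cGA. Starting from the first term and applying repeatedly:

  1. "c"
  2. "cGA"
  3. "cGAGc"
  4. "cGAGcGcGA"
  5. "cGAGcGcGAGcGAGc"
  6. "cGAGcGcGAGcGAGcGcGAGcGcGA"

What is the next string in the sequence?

cGAGcGcGAGcGAGcGcGAGcGcGAGcGAGcGcGAGcGAGc

φ(cGAGcGcGAGcGAGcGcGAGcGcGA) expands symbol-by-symbol to cGA G c G cGA G cGA G c G cGA G c G cGA G cGA G c G cGA G cGA G c; joining the 25 pieces gives the next term.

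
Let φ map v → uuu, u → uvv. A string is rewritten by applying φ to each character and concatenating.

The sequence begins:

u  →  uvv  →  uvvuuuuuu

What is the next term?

uvvuuuuuuuvvuvvuvvuvvuvvuvv

Expanding uvvuuuuuu: u→uvv, v→uuu, v→uuu, u→uvv, u→uvv, u→uvv, u→uvv, u→uvv, u→uvv. Concatenated: uvv uuu uuu uvv uvv uvv uvv uvv uvv.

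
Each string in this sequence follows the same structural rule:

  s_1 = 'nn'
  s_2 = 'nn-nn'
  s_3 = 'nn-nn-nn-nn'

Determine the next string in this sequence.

Each string is two copies of the previous one joined by '-'.
Doubling nn-nn-nn-nn with '-' between the halves:

nn-nn-nn-nn-nn-nn-nn-nn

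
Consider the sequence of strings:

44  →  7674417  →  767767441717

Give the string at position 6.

767767767767767441717171717

s(k+1) = 767·s(k)·17, so each term gains 767 as a prefix and 17 as a suffix.
From 767767441717, 3 further steps: 767767441717 → 76776776744171717 → 7677677677674417171717 → (answer).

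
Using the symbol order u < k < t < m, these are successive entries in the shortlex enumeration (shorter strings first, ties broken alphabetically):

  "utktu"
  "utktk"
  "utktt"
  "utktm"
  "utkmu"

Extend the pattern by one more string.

Treat utkmu as a base-4 numeral over the given alphabet and add one, carrying through any trailing m's.

utkmk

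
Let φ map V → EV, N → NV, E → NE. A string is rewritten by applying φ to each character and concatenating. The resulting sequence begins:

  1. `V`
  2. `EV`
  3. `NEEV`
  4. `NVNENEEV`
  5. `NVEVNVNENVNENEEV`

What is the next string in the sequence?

Replace each of the 16 characters of NVEVNVNENVNENEEV in place — NV EV NE EV NV EV NV NE NV EV NV NE NV NE NE EV — and concatenate.

NVEVNEEVNVEVNVNENVEVNVNENVNENEEV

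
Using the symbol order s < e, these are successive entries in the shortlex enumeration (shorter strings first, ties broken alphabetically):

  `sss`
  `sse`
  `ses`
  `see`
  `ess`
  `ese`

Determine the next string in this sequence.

ees

The successor of ese increments the rightmost position that isn't already e and resets every position after it to s.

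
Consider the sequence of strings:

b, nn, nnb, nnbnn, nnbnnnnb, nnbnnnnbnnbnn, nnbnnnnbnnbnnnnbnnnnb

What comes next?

Each term (from the third on) is the previous term followed by the one before it: term 3 = nn·b = nnb.
The next term joins nnbnnnnbnnbnnnnbnnnnb and nnbnnnnbnnbnn.

nnbnnnnbnnbnnnnbnnnnbnnbnnnnbnnbnn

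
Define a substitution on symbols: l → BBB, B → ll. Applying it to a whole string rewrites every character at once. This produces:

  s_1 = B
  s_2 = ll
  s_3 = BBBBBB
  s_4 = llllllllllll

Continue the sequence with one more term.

Expanding llllllllllll: l→BBB, l→BBB, l→BBB, l→BBB, l→BBB, l→BBB, l→BBB, l→BBB, l→BBB, l→BBB, l→BBB, l→BBB. Concatenated: BBB BBB BBB BBB BBB BBB BBB BBB BBB BBB BBB BBB.

BBBBBBBBBBBBBBBBBBBBBBBBBBBBBBBBBBBB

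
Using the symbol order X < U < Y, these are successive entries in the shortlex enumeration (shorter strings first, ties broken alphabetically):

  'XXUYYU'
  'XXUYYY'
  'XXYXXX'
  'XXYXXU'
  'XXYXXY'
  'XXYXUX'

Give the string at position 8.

XXYXUY

Advancing 2 positions from XXYXUX through XXYXUX → XXYXUU reaches term 8.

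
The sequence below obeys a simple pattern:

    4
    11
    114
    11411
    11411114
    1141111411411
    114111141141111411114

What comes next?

1141111411411114111141141111411411

From term 3 onward, concatenate the last term with the second-to-last: 11·4 = 114, 114·11 = 11411, …
Continuing: 114111141141111411114 · 1141111411411 gives term 8.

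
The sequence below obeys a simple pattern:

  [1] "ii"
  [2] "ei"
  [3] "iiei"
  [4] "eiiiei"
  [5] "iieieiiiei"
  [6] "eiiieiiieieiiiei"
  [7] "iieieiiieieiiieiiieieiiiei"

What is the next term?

From term 3 onward, concatenate the second-to-last term with the last: ii·ei = iiei, ei·iiei = eiiiei, …
So term 8 is eiiieiiieieiiiei·iieieiiieieiiieiiieieiiiei.

eiiieiiieieiiieiiieieiiieieiiieiiieieiiiei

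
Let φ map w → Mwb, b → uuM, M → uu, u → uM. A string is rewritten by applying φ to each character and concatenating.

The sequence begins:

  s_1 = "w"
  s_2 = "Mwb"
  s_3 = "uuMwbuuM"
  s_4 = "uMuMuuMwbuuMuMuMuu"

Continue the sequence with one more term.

uMuuuMuuuMuMuuMwbuuMuMuMuuuMuuuMuuuMuM

Replace each of the 18 characters of uMuMuuMwbuuMuMuMuu in place — uM uu uM uu uM uM uu Mwb uuM uM uM uu uM uu uM uu uM uM — and concatenate.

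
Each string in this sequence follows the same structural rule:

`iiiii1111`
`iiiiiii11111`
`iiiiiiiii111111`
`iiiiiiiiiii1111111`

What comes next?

iiiiiiiiiiiii11111111

Term n consists of 2n-1 i's, followed by n+1 1's, where the shown terms are n = 3, 4, 5, 6.
At n = 7 the blocks have lengths 13, 8.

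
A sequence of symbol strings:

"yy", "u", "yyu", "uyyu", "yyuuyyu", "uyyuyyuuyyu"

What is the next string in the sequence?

From term 3 onward, concatenate the second-to-last term with the last: yy·u = yyu, u·yyu = uyyu, …
The next term joins yyuuyyu and uyyuyyuuyyu.

yyuuyyuuyyuyyuuyyu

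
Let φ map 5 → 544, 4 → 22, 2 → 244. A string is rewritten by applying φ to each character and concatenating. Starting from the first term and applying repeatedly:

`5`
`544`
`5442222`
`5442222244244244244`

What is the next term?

54422222442442442442442222244222224422222442222

Replace each of the 19 characters of 5442222244244244244 in place — 544 22 22 244 244 244 244 244 22 22 244 22 22 244 22 22 244 22 22 — and concatenate.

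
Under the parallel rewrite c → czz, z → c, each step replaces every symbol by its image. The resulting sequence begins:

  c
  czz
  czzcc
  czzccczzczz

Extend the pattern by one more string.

Expanding czzccczzczz: c→czz, z→c, z→c, c→czz, c→czz, c→czz, z→c, z→c, c→czz, z→c, z→c. Concatenated: czz c c czz czz czz c c czz c c.

czzccczzczzczzccczzcc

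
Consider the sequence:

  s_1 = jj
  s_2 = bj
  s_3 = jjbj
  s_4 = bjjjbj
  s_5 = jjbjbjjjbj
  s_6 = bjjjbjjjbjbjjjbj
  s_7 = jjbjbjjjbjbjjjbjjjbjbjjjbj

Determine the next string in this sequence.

bjjjbjjjbjbjjjbjjjbjbjjjbjbjjjbjjjbjbjjjbj

Each term (from the third on) is the two preceding terms concatenated in order: term 3 = jj·bj = jjbj.
So term 8 is bjjjbjjjbjbjjjbj·jjbjbjjjbjbjjjbjjjbjbjjjbj.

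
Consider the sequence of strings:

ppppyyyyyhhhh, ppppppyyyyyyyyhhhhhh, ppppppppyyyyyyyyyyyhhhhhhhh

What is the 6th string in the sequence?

ppppppppppppppyyyyyyyyyyyyyyyyyyyyhhhhhhhhhhhhhh

The n-th term is 2n p's then 3n-1 y's then 2n h's, where the shown terms are n = 2, 3, 4.
At n = 7 the blocks have lengths 14, 20, 14.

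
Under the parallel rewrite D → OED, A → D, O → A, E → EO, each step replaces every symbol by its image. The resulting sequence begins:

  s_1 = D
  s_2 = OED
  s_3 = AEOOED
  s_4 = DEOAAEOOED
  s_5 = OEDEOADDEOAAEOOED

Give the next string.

AEOOEDEOADOEDOEDEOADDEOAAEOOED

φ(OEDEOADDEOAAEOOED) expands symbol-by-symbol to A EO OED EO A D OED OED EO A D D EO A A EO OED; joining the 17 pieces gives the next term.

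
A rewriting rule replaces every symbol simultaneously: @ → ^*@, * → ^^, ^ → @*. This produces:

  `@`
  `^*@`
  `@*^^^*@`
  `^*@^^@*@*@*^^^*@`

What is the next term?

Applying the rule to each of the 16 symbols of ^*@^^@*@*@*^^^*@ gives the pieces @* ^^ ^*@ @* @* ^*@ ^^ ^*@ ^^ ^*@ ^^ @* @* @* ^^ ^*@, which concatenate to the answer.

@*^^^*@@*@*^*@^^^*@^^^*@^^@*@*@*^^^*@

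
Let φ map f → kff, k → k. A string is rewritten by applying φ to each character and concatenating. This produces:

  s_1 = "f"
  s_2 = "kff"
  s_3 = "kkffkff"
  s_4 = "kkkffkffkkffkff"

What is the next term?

φ(kkkffkffkkffkff) expands symbol-by-symbol to k k k kff kff k kff kff k k kff kff k kff kff; joining the 15 pieces gives the next term.

kkkkffkffkkffkffkkkffkffkkffkff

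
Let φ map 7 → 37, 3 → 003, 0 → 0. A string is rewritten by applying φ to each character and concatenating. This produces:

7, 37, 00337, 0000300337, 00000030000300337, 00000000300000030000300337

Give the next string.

Rewriting the 26 symbols of 00000000300000030000300337 one by one yields 0 0 0 0 0 0 0 0 003 0 0 0 0 0 0 003 0 0 0 0 003 0 0 003 003 37; concatenated:

0000000000300000000300000030000300337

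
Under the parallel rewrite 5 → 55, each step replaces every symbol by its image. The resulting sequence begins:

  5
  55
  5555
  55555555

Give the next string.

Rewriting each symbol of 55555555: 5→55, 5→55, 5→55, 5→55, 5→55, 5→55, 5→55, 5→55, which concatenates to 55 55 55 55 55 55 55 55.

5555555555555555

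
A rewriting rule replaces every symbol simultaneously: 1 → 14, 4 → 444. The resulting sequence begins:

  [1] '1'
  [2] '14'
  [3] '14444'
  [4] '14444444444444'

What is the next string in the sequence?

Rewriting the 14 symbols of 14444444444444 one by one yields 14 444 444 444 444 444 444 444 444 444 444 444 444 444; concatenated:

14444444444444444444444444444444444444444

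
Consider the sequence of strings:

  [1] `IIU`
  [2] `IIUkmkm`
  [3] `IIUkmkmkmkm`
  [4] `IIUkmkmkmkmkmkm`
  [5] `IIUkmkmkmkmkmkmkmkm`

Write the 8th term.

Each term is the previous one with kmkm appended.
From IIUkmkmkmkmkmkmkmkm, 3 further steps: IIUkmkmkmkmkmkmkmkm → IIUkmkmkmkmkmkmkmkmkmkm → IIUkmkmkmkmkmkmkmkmkmkmkmkm → (answer).

IIUkmkmkmkmkmkmkmkmkmkmkmkmkmkm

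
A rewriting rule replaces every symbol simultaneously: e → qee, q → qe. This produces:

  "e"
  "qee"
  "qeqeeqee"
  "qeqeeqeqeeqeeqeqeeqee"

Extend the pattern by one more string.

Applying the rule to each of the 21 symbols of qeqeeqeqeeqeeqeqeeqee gives the pieces qe qee qe qee qee qe qee qe qee qee qe qee qee qe qee qe qee qee qe qee qee, which concatenate to the answer.

qeqeeqeqeeqeeqeqeeqeqeeqeeqeqeeqeeqeqeeqeqeeqeeqeqeeqee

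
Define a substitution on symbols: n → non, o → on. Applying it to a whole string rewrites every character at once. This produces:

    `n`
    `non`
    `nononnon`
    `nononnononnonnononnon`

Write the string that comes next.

Rewriting the 21 symbols of nononnononnonnononnon one by one yields non on non on non non on non on non non on non non on non on non non on non; concatenated:

nononnononnonnononnononnonnononnonnononnononnonnononnon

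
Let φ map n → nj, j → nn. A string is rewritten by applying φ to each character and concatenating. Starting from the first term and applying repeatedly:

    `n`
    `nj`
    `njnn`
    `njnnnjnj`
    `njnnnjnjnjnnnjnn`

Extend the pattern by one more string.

Replace each of the 16 characters of njnnnjnjnjnnnjnn in place — nj nn nj nj nj nn nj nn nj nn nj nj nj nn nj nj — and concatenate.

njnnnjnjnjnnnjnnnjnnnjnjnjnnnjnj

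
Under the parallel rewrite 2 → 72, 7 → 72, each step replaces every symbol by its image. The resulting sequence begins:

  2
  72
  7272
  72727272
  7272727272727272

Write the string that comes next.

72727272727272727272727272727272

Replace each of the 16 characters of 7272727272727272 in place — 72 72 72 72 72 72 72 72 72 72 72 72 72 72 72 72 — and concatenate.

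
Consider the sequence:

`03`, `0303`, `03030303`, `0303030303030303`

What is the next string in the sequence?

Every step duplicates the string.
Doubling 0303030303030303:

03030303030303030303030303030303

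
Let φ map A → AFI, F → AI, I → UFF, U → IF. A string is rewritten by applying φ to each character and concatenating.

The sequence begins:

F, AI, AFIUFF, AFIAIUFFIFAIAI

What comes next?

Rewriting the 14 symbols of AFIAIUFFIFAIAI one by one yields AFI AI UFF AFI UFF IF AI AI UFF AI AFI UFF AFI UFF; concatenated:

AFIAIUFFAFIUFFIFAIAIUFFAIAFIUFFAFIUFF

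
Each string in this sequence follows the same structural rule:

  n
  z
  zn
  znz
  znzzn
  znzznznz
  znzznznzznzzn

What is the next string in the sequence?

Each term (from the third on) is the previous term followed by the one before it: term 3 = z·n = zn.
The next term joins znzznznzznzzn and znzznznz.

znzznznzznzznznzznznz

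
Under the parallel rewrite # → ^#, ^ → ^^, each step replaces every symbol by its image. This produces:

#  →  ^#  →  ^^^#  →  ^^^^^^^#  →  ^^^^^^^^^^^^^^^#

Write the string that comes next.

Rewriting the 16 symbols of ^^^^^^^^^^^^^^^# one by one yields ^^ ^^ ^^ ^^ ^^ ^^ ^^ ^^ ^^ ^^ ^^ ^^ ^^ ^^ ^^ ^#; concatenated:

^^^^^^^^^^^^^^^^^^^^^^^^^^^^^^^#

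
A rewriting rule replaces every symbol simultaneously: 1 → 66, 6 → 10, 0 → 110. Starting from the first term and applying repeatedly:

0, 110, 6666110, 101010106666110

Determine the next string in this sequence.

φ(101010106666110) expands symbol-by-symbol to 66 110 66 110 66 110 66 110 10 10 10 10 66 66 110; joining the 15 pieces gives the next term.

66110661106611066110101010106666110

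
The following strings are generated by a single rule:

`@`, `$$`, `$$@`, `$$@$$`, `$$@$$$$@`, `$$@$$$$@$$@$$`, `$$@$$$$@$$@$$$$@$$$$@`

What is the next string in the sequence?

$$@$$$$@$$@$$$$@$$$$@$$@$$$$@$$@$$

Each term (from the third on) is the previous term followed by the one before it: term 3 = $$·@ = $$@.
The next term joins $$@$$$$@$$@$$$$@$$$$@ and $$@$$$$@$$@$$.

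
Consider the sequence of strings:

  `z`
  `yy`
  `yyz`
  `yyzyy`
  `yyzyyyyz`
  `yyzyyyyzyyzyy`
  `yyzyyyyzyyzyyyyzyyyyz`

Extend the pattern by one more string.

From term 3 onward, concatenate the last term with the second-to-last: yy·z = yyz, yyz·yy = yyzyy, …
The next term joins yyzyyyyzyyzyyyyzyyyyz and yyzyyyyzyyzyy.

yyzyyyyzyyzyyyyzyyyyzyyzyyyyzyyzyy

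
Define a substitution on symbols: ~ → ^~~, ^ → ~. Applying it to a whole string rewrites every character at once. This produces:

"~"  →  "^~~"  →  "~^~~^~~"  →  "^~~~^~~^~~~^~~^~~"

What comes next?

Rewriting the 17 symbols of ^~~~^~~^~~~^~~^~~ one by one yields ~ ^~~ ^~~ ^~~ ~ ^~~ ^~~ ~ ^~~ ^~~ ^~~ ~ ^~~ ^~~ ~ ^~~ ^~~; concatenated:

~^~~^~~^~~~^~~^~~~^~~^~~^~~~^~~^~~~^~~^~~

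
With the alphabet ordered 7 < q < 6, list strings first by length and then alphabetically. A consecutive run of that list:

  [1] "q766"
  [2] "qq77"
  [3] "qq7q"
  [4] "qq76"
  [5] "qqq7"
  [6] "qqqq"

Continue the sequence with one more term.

qqq6

The successor of qqqq increments the rightmost position that isn't already 6 and resets every position after it to 7.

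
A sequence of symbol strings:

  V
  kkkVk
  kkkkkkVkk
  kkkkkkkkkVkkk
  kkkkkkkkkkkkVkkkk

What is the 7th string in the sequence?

Every step adds kkk to the front and k to the end of the previous string.
From kkkkkkkkkkkkVkkkk, 2 further steps: kkkkkkkkkkkkVkkkk → kkkkkkkkkkkkkkkVkkkkk → (answer).

kkkkkkkkkkkkkkkkkkVkkkkkk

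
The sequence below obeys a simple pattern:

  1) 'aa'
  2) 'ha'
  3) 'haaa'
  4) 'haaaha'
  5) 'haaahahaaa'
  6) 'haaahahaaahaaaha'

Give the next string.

This is a Fibonacci-style word recurrence s(k) = s(k−1)·s(k−2): e.g. ha·aa = haaa.
Continuing: haaahahaaahaaaha · haaahahaaa gives term 7.

haaahahaaahaaahahaaahahaaa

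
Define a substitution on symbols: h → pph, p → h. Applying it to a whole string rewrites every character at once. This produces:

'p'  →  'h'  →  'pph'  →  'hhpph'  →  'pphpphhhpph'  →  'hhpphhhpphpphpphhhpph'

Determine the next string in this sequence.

pphpphhhpphpphpphhhpphhhpphhhpphpphpphhhpph

φ(hhpphhhpphpphpphhhpph) expands symbol-by-symbol to pph pph h h pph pph pph h h pph h h pph h h pph pph pph h h pph; joining the 21 pieces gives the next term.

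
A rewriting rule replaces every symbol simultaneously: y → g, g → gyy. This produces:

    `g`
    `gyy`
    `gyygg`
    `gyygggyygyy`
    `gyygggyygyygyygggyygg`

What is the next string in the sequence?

gyygggyygyygyygggyygggyygggyygyygyygggyygyy

Replace each of the 21 characters of gyygggyygyygyygggyygg in place — gyy g g gyy gyy gyy g g gyy g g gyy g g gyy gyy gyy g g gyy gyy — and concatenate.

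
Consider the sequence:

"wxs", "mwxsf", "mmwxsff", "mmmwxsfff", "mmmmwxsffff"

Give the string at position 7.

s(k+1) = m·s(k)·f, so each term gains m as a prefix and f as a suffix.
From mmmmwxsffff, 2 further steps: mmmmwxsffff → mmmmmwxsfffff → (answer).

mmmmmmwxsffffff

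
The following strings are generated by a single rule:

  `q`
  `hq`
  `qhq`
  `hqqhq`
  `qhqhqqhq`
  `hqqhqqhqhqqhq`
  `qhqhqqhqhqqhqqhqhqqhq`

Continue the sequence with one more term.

This is a Fibonacci-style word recurrence s(k) = s(k−2)·s(k−1): e.g. q·hq = qhq.
Continuing: hqqhqqhqhqqhq · qhqhqqhqhqqhqqhqhqqhq gives term 8.

hqqhqqhqhqqhqqhqhqqhqhqqhqqhqhqqhq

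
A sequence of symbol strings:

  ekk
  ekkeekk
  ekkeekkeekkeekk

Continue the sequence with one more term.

Each string is two copies of the previous one joined by 'e'.
So the next term is two copies of ekkeekkeekkeekk with 'e' between the halves.

ekkeekkeekkeekkeekkeekkeekkeekk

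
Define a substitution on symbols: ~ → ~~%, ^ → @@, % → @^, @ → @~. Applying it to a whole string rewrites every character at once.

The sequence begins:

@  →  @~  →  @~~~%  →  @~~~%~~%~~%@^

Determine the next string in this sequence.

@~~~%~~%~~%@^~~%~~%@^~~%~~%@^@~@@

Replace each of the 13 characters of @~~~%~~%~~%@^ in place — @~ ~~% ~~% ~~% @^ ~~% ~~% @^ ~~% ~~% @^ @~ @@ — and concatenate.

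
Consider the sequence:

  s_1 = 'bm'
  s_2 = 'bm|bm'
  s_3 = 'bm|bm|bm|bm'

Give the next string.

s(k+1) = s(k)·|·s(k) — each term doubles the last with '|' between the halves.
Doubling bm|bm|bm|bm with '|' between the halves:

bm|bm|bm|bm|bm|bm|bm|bm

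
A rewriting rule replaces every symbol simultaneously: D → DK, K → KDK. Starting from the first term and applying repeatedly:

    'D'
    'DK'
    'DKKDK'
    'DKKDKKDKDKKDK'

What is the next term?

DKKDKKDKDKKDKKDKDKKDKDKKDKKDKDKKDK

Applying the rule to each of the 13 symbols of DKKDKKDKDKKDK gives the pieces DK KDK KDK DK KDK KDK DK KDK DK KDK KDK DK KDK, which concatenate to the answer.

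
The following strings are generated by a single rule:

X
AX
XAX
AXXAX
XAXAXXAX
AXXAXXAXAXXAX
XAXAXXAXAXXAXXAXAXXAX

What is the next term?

AXXAXXAXAXXAXXAXAXXAXAXXAXXAXAXXAX

Each term (from the third on) is the two preceding terms concatenated in order: term 3 = X·AX = XAX.
Continuing: AXXAXXAXAXXAX · XAXAXXAXAXXAXXAXAXXAX gives term 8.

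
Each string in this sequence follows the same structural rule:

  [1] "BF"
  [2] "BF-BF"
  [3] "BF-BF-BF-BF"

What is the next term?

s(k+1) = s(k)·-·s(k) — each term doubles the last with '-' between the halves.
One more doubling of BF-BF-BF-BF gives the answer.

BF-BF-BF-BF-BF-BF-BF-BF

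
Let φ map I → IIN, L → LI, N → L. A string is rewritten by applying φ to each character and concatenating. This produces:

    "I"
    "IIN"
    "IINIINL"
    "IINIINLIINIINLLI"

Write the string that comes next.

Replace each of the 16 characters of IINIINLIINIINLLI in place — IIN IIN L IIN IIN L LI IIN IIN L IIN IIN L LI LI IIN — and concatenate.

IINIINLIINIINLLIIINIINLIINIINLLILIIIN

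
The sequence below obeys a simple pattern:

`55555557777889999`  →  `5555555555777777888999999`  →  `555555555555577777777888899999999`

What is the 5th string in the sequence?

Reading off run lengths: 5 runs 7, 10, 13; 7 runs 4, 6, 8; 8 runs 2, 3, 4; 9 runs 4, 6, 8 — each is linear in n, where the shown terms are n = 2, 3, 4.
For term 5, n = 6, so the run lengths are 19, 12, 6, 12.

5555555555555555555777777777777888888999999999999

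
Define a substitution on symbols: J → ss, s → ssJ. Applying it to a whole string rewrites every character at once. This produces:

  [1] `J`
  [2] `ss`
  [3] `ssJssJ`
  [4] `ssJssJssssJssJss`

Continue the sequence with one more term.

Replace each of the 16 characters of ssJssJssssJssJss in place — ssJ ssJ ss ssJ ssJ ss ssJ ssJ ssJ ssJ ss ssJ ssJ ss ssJ ssJ — and concatenate.

ssJssJssssJssJssssJssJssJssJssssJssJssssJssJ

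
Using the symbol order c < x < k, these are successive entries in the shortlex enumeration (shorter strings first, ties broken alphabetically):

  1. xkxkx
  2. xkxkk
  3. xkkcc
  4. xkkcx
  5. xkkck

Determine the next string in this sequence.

Treat xkkck as a base-3 numeral over the given alphabet and add one, carrying through any trailing k's.

xkkxc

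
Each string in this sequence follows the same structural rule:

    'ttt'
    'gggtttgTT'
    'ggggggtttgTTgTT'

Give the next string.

gggggggggtttgTTgTTgTT

s(k+1) = ggg·s(k)·gTT, so each term gains ggg as a prefix and gTT as a suffix.
One more step from ggggggtttgTTgTT gives the answer.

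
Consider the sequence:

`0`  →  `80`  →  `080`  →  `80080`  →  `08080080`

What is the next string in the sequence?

Each term (from the third on) is the two preceding terms concatenated in order: term 3 = 0·80 = 080.
Continuing: 80080 · 08080080 gives term 6.

8008008080080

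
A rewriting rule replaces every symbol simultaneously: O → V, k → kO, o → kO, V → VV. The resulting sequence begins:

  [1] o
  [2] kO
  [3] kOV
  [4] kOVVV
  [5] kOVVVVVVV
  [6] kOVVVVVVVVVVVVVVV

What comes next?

φ(kOVVVVVVVVVVVVVVV) expands symbol-by-symbol to kO V VV VV VV VV VV VV VV VV VV VV VV VV VV VV VV; joining the 17 pieces gives the next term.

kOVVVVVVVVVVVVVVVVVVVVVVVVVVVVVVV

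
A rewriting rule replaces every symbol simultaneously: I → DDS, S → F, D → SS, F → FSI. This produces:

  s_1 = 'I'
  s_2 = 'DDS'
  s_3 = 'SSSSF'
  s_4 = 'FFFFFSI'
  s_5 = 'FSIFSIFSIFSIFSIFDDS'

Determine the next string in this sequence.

FSIFDDSFSIFDDSFSIFDDSFSIFDDSFSIFDDSFSISSSSF

φ(FSIFSIFSIFSIFSIFDDS) expands symbol-by-symbol to FSI F DDS FSI F DDS FSI F DDS FSI F DDS FSI F DDS FSI SS SS F; joining the 19 pieces gives the next term.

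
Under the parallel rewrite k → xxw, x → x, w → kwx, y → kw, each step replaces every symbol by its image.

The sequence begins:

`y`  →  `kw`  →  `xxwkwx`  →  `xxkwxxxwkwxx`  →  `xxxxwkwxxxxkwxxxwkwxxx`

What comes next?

φ(xxxxwkwxxxxkwxxxwkwxxx) expands symbol-by-symbol to x x x x kwx xxw kwx x x x x xxw kwx x x x kwx xxw kwx x x x; joining the 22 pieces gives the next term.

xxxxkwxxxwkwxxxxxxxwkwxxxxkwxxxwkwxxxx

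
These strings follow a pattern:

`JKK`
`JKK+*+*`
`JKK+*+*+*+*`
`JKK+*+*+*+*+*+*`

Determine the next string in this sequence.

Each term is the previous one with +*+* appended.
Applying this once more to JKK+*+*+*+*+*+*:

JKK+*+*+*+*+*+*+*+*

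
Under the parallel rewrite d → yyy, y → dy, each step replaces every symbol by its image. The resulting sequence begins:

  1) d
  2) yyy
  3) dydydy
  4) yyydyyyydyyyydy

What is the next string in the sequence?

Replace each of the 15 characters of yyydyyyydyyyydy in place — dy dy dy yyy dy dy dy dy yyy dy dy dy dy yyy dy — and concatenate.

dydydyyyydydydydyyyydydydydyyyydy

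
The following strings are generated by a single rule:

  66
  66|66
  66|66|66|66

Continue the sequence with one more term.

66|66|66|66|66|66|66|66

s(k+1) = s(k)·|·s(k) — each term doubles the last with '|' between the halves.
One more doubling of 66|66|66|66 gives the answer.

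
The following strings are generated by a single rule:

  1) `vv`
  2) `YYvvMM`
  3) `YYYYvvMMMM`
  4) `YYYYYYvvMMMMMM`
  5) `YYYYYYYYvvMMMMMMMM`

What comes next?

YYYYYYYYYYvvMMMMMMMMMM

s(k+1) = YY·s(k)·MM, so each term gains YY as a prefix and MM as a suffix.
One more step from YYYYYYYYvvMMMMMMMM gives the answer.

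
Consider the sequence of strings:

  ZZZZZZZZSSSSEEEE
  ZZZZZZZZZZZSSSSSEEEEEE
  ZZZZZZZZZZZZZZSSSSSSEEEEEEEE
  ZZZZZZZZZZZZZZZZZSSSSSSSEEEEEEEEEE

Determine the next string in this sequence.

Each string has the form Z^{3n+2} S^{n+2} E^{2n}, where the shown terms are n = 2, 3, 4, 5.
For the next term, n = 6, so the run lengths are 20, 8, 12.

ZZZZZZZZZZZZZZZZZZZZSSSSSSSSEEEEEEEEEEEE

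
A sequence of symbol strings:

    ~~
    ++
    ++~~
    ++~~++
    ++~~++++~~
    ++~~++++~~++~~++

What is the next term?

++~~++++~~++~~++++~~++++~~

From term 3 onward, concatenate the last term with the second-to-last: ++·~~ = ++~~, ++~~·++ = ++~~++, …
The next term joins ++~~++++~~++~~++ and ++~~++++~~.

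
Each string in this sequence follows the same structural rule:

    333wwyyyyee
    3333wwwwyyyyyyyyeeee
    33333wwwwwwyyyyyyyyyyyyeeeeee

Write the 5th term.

Term n consists of n+2 3's, followed by 2n w's, followed by 4n y's, followed by 2n e's (n = 1, 2, …).
At n = 5 the blocks have lengths 7, 10, 20, 10.

3333333wwwwwwwwwwyyyyyyyyyyyyyyyyyyyyeeeeeeeeee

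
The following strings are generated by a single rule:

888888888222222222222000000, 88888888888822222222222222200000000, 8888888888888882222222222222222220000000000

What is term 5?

88888888888888888888822222222222222222222222200000000000000

Each string has the form 8^{3n} 2^{3n+3} 0^{2n}, where the shown terms are n = 3, 4, 5.
Setting n = 7 gives 21, 24, 14 characters in each block.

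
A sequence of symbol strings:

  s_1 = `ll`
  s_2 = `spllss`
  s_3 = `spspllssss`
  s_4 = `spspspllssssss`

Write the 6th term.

spspspspspllssssssssss

Every step adds sp to the front and ss to the end of the previous string.
From spspspllssssss, 2 further steps: spspspllssssss → spspspspllssssssss → (answer).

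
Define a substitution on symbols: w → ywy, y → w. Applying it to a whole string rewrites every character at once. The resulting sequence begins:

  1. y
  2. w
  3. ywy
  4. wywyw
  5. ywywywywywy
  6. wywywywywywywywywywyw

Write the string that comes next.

ywywywywywywywywywywywywywywywywywywywywywy

Applying the rule to each of the 21 symbols of wywywywywywywywywywyw gives the pieces ywy w ywy w ywy w ywy w ywy w ywy w ywy w ywy w ywy w ywy w ywy, which concatenate to the answer.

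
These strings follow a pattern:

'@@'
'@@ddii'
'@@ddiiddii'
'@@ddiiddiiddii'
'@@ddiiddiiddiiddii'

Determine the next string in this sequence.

@@ddiiddiiddiiddiiddii

Every step adds ddii to the end: s(k+1) = s(k)·ddii.
One more step from @@ddiiddiiddiiddii gives the answer.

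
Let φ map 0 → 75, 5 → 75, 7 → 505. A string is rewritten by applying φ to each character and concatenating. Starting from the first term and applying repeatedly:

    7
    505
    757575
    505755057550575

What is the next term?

757575505757575755057575757550575

Applying the rule to each of the 15 symbols of 505755057550575 gives the pieces 75 75 75 505 75 75 75 75 505 75 75 75 75 505 75, which concatenate to the answer.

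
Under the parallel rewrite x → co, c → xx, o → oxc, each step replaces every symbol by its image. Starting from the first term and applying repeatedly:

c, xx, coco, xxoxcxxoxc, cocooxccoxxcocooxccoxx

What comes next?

xxoxcxxoxcoxccoxxxxoxccocoxxoxcxxoxcoxccoxxxxoxccoco

φ(cocooxccoxxcocooxccoxx) expands symbol-by-symbol to xx oxc xx oxc oxc co xx xx oxc co co xx oxc xx oxc oxc co xx xx oxc co co; joining the 22 pieces gives the next term.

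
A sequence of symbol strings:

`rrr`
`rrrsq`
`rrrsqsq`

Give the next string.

rrrsqsqsq

Each term is the previous one with sq appended.
So the next term is rrrsqsq·sq.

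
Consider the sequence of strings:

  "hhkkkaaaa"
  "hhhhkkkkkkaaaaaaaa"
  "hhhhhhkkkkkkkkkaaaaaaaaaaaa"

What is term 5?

hhhhhhhhhhkkkkkkkkkkkkkkkaaaaaaaaaaaaaaaaaaaa

The n-th term is 2n h's then 3n k's then 4n a's (n = 1, 2, …).
At n = 5 the blocks have lengths 10, 15, 20.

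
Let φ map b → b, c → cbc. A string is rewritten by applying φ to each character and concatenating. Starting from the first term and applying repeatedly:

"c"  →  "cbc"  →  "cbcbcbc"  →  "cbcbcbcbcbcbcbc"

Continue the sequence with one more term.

Replace each of the 15 characters of cbcbcbcbcbcbcbc in place — cbc b cbc b cbc b cbc b cbc b cbc b cbc b cbc — and concatenate.

cbcbcbcbcbcbcbcbcbcbcbcbcbcbcbc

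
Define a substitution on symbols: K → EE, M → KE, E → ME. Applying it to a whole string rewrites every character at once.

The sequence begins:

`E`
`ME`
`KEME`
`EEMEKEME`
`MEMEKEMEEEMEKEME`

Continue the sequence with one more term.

Rewriting the 16 symbols of MEMEKEMEEEMEKEME one by one yields KE ME KE ME EE ME KE ME ME ME KE ME EE ME KE ME; concatenated:

KEMEKEMEEEMEKEMEMEMEKEMEEEMEKEME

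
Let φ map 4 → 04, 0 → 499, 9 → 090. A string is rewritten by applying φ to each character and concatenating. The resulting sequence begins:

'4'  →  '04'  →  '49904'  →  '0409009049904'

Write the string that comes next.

499044990904994990904990409009049904

Replace each of the 13 characters of 0409009049904 in place — 499 04 499 090 499 499 090 499 04 090 090 499 04 — and concatenate.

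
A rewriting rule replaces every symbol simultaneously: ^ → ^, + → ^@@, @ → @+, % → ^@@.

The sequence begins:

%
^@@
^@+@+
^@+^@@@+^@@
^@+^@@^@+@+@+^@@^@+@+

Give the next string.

Rewriting the 21 symbols of ^@+^@@^@+@+@+^@@^@+@+ one by one yields ^ @+ ^@@ ^ @+ @+ ^ @+ ^@@ @+ ^@@ @+ ^@@ ^ @+ @+ ^ @+ ^@@ @+ ^@@; concatenated:

^@+^@@^@+@+^@+^@@@+^@@@+^@@^@+@+^@+^@@@+^@@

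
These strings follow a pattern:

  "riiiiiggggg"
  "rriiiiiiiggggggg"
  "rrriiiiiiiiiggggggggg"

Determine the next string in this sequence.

Term n consists of n-1 r's, followed by 2n+1 i's, followed by 2n+1 g's, where the shown terms are n = 2, 3, 4.
Setting n = 5 gives 4, 11, 11 characters in each block.

rrrriiiiiiiiiiiggggggggggg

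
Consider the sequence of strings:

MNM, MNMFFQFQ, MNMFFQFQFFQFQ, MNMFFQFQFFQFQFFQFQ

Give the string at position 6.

MNMFFQFQFFQFQFFQFQFFQFQFFQFQ

The strings grow by a fixed suffix FFQFQ each time.
From MNMFFQFQFFQFQFFQFQ, 2 further steps: MNMFFQFQFFQFQFFQFQ → MNMFFQFQFFQFQFFQFQFFQFQ → (answer).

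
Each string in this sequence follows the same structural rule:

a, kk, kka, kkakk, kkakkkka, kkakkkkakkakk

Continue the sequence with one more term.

This is a Fibonacci-style word recurrence s(k) = s(k−1)·s(k−2): e.g. kk·a = kka.
So term 7 is kkakkkkakkakk·kkakkkka.

kkakkkkakkakkkkakkkka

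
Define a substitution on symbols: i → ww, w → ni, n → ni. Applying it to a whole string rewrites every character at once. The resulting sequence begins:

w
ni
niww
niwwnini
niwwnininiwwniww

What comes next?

niwwnininiwwniwwniwwnininiwwnini

Replace each of the 16 characters of niwwnininiwwniww in place — ni ww ni ni ni ww ni ww ni ww ni ni ni ww ni ni — and concatenate.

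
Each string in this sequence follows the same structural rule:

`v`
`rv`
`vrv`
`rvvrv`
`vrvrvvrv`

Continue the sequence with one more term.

rvvrvvrvrvvrv

This is a Fibonacci-style word recurrence s(k) = s(k−2)·s(k−1): e.g. v·rv = vrv.
Continuing: rvvrv · vrvrvvrv gives term 6.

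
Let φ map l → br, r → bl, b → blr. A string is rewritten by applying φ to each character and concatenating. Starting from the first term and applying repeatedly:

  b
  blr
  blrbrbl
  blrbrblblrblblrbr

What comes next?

blrbrblblrblblrbrblrbrblblrbrblrbrblblrbl

Replace each of the 17 characters of blrbrblblrblblrbr in place — blr br bl blr bl blr br blr br bl blr br blr br bl blr bl — and concatenate.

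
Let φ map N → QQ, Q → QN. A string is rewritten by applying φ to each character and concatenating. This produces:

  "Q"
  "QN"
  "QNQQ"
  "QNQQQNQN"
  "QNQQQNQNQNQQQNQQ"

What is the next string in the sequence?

Rewriting the 16 symbols of QNQQQNQNQNQQQNQQ one by one yields QN QQ QN QN QN QQ QN QQ QN QQ QN QN QN QQ QN QN; concatenated:

QNQQQNQNQNQQQNQQQNQQQNQNQNQQQNQN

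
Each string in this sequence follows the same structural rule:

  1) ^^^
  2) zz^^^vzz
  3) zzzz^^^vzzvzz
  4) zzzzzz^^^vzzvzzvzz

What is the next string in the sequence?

zzzzzzzz^^^vzzvzzvzzvzz

Every step adds zz to the front and vzz to the end of the previous string.
One more step from zzzzzz^^^vzzvzzvzz gives the answer.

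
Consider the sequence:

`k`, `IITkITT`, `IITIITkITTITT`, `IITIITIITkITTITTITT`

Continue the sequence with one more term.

Every step adds IIT to the front and ITT to the end of the previous string.
One more step from IITIITIITkITTITTITT gives the answer.

IITIITIITIITkITTITTITTITT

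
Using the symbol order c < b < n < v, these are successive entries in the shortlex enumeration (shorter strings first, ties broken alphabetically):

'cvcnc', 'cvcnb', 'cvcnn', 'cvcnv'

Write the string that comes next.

cvcvc

The successor of cvcnv increments the rightmost position that isn't already v and resets every position after it to c.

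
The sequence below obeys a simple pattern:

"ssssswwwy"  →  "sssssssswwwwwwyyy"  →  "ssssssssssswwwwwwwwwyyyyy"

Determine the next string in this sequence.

sssssssssssssswwwwwwwwwwwwyyyyyyy

The n-th term is 3n+2 s's then 3n w's then 2n-1 y's (n = 1, 2, …).
Setting n = 4 gives 14, 12, 7 characters in each block.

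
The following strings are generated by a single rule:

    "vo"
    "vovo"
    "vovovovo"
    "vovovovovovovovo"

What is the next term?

Each string is two copies of the previous one concatenated.
One more doubling of vovovovovovovovo gives the answer.

vovovovovovovovovovovovovovovovo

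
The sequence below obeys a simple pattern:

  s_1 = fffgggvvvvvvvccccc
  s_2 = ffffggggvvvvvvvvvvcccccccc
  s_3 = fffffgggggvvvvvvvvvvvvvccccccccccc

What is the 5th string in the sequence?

fffffffgggggggvvvvvvvvvvvvvvvvvvvccccccccccccccccc

Reading off run lengths: f runs 3, 4, 5; g runs 3, 4, 5; v runs 7, 10, 13; c runs 5, 8, 11 — each is linear in n, where the shown terms are n = 2, 3, 4.
Setting n = 6 gives 7, 7, 19, 17 characters in each block.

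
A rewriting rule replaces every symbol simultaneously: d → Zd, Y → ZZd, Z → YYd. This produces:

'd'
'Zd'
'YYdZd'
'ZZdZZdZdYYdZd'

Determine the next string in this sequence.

YYdYYdZdYYdYYdZdYYdZdZZdZZdZdYYdZd

Replace each of the 13 characters of ZZdZZdZdYYdZd in place — YYd YYd Zd YYd YYd Zd YYd Zd ZZd ZZd Zd YYd Zd — and concatenate.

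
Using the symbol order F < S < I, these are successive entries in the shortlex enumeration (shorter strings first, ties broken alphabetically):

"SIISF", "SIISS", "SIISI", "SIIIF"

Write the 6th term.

Stepping forward 2 times from SIIIF: SIIIF → SIIIS, then the target.

SIIII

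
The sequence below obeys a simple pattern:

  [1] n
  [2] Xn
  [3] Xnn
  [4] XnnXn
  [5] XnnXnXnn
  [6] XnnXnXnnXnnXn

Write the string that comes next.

From term 3 onward, concatenate the last term with the second-to-last: Xn·n = Xnn, Xnn·Xn = XnnXn, …
So term 7 is XnnXnXnnXnnXn·XnnXnXnn.

XnnXnXnnXnnXnXnnXnXnn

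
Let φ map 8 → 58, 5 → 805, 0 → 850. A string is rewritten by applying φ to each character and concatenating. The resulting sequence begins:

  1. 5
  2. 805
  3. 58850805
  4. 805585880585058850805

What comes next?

5885080580558805585885080558805850805585880585058850805

Applying the rule to each of the 21 symbols of 805585880585058850805 gives the pieces 58 850 805 805 58 805 58 58 850 805 58 805 850 805 58 58 805 850 58 850 805, which concatenate to the answer.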